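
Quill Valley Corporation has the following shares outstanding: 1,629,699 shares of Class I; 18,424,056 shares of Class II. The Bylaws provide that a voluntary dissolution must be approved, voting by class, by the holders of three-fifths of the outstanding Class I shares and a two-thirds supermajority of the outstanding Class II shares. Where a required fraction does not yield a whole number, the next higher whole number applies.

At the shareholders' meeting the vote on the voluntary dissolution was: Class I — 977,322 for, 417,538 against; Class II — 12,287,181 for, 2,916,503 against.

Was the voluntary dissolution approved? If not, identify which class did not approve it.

Class I: 3/5 of 1629699 = 977819.40, rounded up to 977820; 977,820 required, 977,322 in favor — not approved.
Class II: 2/3 of 18424056 = 12282704; 12,282,704 required, 12,287,181 in favor — approved.

Not approved — the Class I shares did not give the required vote.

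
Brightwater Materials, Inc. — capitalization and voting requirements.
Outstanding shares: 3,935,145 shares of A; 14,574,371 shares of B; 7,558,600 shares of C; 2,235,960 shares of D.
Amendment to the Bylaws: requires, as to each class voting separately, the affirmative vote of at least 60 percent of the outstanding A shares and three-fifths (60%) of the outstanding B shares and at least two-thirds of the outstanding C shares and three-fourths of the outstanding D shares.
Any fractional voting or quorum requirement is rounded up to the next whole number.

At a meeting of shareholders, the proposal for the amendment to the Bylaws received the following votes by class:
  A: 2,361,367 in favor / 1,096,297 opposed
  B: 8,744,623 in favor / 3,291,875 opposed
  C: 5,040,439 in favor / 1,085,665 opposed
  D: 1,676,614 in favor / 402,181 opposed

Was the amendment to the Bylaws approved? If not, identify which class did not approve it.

A: 3/5 of 3935145 = 2361087; 2,361,087 required, 2,361,367 in favor — approved.
B: 3/5 of 14574371 = 8744622.60, rounded up to 8744623; 8,744,623 required, 8,744,623 in favor — approved.
C: 2/3 of 7558600 = 5039066.67, rounded up to 5039067; 5,039,067 required, 5,040,439 in favor — approved.
D: 3/4 of 2235960 = 1676970; 1,676,970 required, 1,676,614 in favor — not approved.

Not approved — the D shares did not give the required vote.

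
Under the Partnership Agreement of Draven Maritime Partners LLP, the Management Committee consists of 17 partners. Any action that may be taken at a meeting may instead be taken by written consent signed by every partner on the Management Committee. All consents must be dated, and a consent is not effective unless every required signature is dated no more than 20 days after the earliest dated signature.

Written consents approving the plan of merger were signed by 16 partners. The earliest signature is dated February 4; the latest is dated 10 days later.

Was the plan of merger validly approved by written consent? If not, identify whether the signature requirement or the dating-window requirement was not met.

Signatures required: the unanimous vote of 17 — unanimous means all 17, so 17 needed; 16 signed. Insufficient.
Dating window: the latest signature is 10 days after the earliest; the limit is 20 days. Within the window.

Not effective — insufficient signatures.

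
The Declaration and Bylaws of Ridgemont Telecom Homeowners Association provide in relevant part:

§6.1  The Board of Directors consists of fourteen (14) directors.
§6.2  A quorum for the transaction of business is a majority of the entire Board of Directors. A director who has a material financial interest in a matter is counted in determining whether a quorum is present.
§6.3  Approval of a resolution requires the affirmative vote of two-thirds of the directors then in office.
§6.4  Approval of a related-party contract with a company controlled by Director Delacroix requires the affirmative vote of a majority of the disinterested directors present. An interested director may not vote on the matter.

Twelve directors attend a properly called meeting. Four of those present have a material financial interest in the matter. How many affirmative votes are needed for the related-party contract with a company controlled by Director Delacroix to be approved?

The related-party contract with a company controlled by Director Delacroix requires a majority of the disinterested directors present (12 − 4 = 8).
A majority of 8 is 5.

5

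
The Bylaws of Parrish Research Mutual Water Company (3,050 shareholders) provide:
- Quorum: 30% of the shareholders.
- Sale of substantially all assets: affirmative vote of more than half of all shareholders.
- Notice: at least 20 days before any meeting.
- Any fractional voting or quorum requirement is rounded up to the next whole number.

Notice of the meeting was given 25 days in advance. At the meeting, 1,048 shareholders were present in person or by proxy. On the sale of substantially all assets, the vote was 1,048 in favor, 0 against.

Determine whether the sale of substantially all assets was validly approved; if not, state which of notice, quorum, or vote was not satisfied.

Invalid — vote requirement not satisfied.

Notice: 25 days given; 20 required. Satisfied.
Quorum: 30% of 3,050 = 915; 1,048 present. Satisfied.
Vote: requires a majority of all shareholders (3,050); a majority of 3050 is 1526, so 1,526 needed; 1,048 in favor. Not satisfied.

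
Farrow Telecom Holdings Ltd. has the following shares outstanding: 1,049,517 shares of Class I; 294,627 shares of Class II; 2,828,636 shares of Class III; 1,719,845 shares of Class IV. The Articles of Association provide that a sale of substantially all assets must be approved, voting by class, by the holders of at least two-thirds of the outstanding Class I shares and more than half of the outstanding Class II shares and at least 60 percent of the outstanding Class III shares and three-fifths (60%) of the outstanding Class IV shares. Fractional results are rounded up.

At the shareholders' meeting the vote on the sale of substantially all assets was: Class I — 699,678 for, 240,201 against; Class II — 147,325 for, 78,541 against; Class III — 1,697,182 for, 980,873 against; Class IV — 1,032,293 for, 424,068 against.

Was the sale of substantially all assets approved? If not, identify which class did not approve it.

Class I: 2/3 of 1049517 = 699678; 699,678 required, 699,678 in favor — approved.
Class II: a majority of 294627 is 147314; 147,314 required, 147,325 in favor — approved.
Class III: 3/5 of 2828636 = 1697181.60, rounded up to 1697182; 1,697,182 required, 1,697,182 in favor — approved.
Class IV: 3/5 of 1719845 = 1031907; 1,031,907 required, 1,032,293 in favor — approved.

Approved — every class gave the required vote.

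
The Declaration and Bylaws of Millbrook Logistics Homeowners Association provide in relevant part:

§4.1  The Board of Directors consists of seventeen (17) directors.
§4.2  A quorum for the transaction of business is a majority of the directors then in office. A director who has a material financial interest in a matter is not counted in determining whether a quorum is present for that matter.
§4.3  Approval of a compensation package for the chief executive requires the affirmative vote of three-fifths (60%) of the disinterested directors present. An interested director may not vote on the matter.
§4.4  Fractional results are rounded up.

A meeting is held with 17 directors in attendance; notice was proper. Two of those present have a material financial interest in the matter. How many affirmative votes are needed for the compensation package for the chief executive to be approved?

9

The compensation package for the chief executive requires three-fifths of the disinterested directors present (17 − 2 = 15).
3/5 of 15 = 9.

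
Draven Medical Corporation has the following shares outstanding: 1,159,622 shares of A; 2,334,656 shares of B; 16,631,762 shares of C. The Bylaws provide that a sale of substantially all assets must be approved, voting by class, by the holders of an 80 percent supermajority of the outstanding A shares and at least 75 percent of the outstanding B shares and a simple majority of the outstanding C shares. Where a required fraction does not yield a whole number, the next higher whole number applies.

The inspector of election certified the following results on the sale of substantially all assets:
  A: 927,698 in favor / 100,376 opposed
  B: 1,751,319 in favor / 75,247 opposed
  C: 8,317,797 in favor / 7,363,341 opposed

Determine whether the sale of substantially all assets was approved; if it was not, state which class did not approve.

A: 4/5 of 1159622 = 927697.60, rounded up to 927698; 927,698 required, 927,698 in favor — approved.
B: 3/4 of 2334656 = 1750992; 1,750,992 required, 1,751,319 in favor — approved.
C: a majority of 16631762 is 8315882; 8,315,882 required, 8,317,797 in favor — approved.

Approved — every class gave the required vote.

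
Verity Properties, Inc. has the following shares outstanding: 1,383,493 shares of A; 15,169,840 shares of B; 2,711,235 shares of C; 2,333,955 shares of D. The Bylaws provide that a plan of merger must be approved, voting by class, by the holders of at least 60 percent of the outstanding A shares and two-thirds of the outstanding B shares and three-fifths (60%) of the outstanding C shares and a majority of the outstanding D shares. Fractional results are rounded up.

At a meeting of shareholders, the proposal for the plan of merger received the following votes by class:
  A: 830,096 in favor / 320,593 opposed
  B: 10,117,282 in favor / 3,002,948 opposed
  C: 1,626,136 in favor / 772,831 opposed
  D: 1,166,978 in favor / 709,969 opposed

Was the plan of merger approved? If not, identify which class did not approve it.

A: 3/5 of 1383493 = 830095.80, rounded up to 830096; 830,096 required, 830,096 in favor — approved.
B: 2/3 of 15169840 = 10113226.67, rounded up to 10113227; 10,113,227 required, 10,117,282 in favor — approved.
C: 3/5 of 2711235 = 1626741; 1,626,741 required, 1,626,136 in favor — not approved.
D: a majority of 2333955 is 1166978; 1,166,978 required, 1,166,978 in favor — approved.

Not approved — the C shares did not give the required vote.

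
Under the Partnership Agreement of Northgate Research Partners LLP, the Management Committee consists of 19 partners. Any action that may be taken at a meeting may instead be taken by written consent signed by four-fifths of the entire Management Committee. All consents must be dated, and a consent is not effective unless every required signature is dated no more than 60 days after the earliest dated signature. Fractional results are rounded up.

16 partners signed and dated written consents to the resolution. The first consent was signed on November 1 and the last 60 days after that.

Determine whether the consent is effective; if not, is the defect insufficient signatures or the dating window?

Effective — both the signature and dating-window requirements are satisfied.

Signatures required: four-fifths of 19 — 4/5 of 19 = 15.20, rounded up to 16, so 16 needed; 16 signed. Sufficient.
Dating window: the latest signature is 60 days after the earliest; the limit is 60 days. Within the window.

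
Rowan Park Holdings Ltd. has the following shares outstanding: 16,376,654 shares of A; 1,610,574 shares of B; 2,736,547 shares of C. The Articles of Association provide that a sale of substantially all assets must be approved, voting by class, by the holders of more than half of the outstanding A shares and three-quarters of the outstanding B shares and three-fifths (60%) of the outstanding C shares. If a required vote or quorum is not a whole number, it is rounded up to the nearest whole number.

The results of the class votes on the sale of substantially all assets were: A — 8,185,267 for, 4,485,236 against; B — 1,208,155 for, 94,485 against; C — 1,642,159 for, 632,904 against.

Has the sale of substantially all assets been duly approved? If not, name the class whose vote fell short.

Not approved — the A shares did not give the required vote.

A: a majority of 16376654 is 8188328; 8,188,328 required, 8,185,267 in favor — not approved.
B: 3/4 of 1610574 = 1207930.50, rounded up to 1207931; 1,207,931 required, 1,208,155 in favor — approved.
C: 3/5 of 2736547 = 1641928.20, rounded up to 1641929; 1,641,929 required, 1,642,159 in favor — approved.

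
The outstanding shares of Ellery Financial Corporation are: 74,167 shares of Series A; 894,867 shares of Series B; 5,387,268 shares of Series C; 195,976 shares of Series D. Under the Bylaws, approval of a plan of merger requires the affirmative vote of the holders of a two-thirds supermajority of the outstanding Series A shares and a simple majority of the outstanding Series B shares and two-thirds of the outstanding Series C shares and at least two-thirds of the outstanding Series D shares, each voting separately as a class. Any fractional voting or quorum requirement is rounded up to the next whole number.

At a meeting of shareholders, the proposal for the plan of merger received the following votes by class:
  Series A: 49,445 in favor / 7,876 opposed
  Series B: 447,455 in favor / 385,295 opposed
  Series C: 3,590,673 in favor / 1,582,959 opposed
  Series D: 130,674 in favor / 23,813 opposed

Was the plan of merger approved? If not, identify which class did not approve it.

Series A: 2/3 of 74167 = 49444.67, rounded up to 49445; 49,445 required, 49,445 in favor — approved.
Series B: a majority of 894867 is 447434; 447,434 required, 447,455 in favor — approved.
Series C: 2/3 of 5387268 = 3591512; 3,591,512 required, 3,590,673 in favor — not approved.
Series D: 2/3 of 195976 = 130650.67, rounded up to 130651; 130,651 required, 130,674 in favor — approved.

Not approved — the Series C shares did not give the required vote.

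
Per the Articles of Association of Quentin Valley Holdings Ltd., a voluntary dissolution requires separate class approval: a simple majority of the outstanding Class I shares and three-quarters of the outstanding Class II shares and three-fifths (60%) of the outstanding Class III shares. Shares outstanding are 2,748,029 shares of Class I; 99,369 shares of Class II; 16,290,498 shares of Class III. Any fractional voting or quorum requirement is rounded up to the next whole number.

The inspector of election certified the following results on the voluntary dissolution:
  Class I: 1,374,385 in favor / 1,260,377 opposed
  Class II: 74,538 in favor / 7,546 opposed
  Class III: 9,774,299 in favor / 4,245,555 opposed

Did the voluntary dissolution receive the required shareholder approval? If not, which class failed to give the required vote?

Class I: a majority of 2748029 is 1374015; 1,374,015 required, 1,374,385 in favor — approved.
Class II: 3/4 of 99369 = 74526.75, rounded up to 74527; 74,527 required, 74,538 in favor — approved.
Class III: 3/5 of 16290498 = 9774298.80, rounded up to 9774299; 9,774,299 required, 9,774,299 in favor — approved.

Approved — every class gave the required vote.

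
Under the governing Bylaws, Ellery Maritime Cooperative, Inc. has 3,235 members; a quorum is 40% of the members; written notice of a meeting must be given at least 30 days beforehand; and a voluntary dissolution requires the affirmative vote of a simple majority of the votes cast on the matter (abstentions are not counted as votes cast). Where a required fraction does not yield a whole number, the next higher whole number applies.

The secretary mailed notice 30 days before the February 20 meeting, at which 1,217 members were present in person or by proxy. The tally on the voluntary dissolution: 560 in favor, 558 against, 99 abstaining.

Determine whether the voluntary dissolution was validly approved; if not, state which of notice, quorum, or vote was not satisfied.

Invalid — quorum requirement not satisfied.

Notice: 30 days given; 30 required. Satisfied.
Quorum: 40% of 3,235 = 1,294; 1,217 present. Not satisfied.
Vote: requires a majority of the votes cast (1,217 − 99 abstaining = 1,118); a majority of 1118 is 560, so 560 needed; 560 in favor. Satisfied.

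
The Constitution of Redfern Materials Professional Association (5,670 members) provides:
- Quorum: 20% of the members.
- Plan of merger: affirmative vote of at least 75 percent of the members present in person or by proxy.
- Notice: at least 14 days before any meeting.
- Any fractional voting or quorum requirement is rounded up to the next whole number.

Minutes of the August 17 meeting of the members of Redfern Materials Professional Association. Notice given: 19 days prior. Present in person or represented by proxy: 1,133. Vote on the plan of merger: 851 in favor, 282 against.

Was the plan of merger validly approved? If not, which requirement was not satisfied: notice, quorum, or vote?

Notice: 19 days given; 14 required. Satisfied.
Quorum: 20% of 5,670 = 1,134; 1,133 present. Not satisfied.
Vote: requires three-fourths of those present (1,133); 3/4 of 1133 = 849.75, rounded up to 850, so 850 needed; 851 in favor. Satisfied.

Invalid — quorum requirement not satisfied.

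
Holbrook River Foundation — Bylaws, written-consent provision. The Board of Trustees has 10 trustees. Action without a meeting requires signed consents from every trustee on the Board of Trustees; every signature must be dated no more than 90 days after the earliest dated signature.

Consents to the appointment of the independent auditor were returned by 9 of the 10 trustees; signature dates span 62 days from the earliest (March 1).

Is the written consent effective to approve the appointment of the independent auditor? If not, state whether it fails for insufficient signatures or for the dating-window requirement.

Not effective — insufficient signatures.

Signatures required: every one of 10 — unanimous means all 10, so 10 needed; 9 signed. Insufficient.
Dating window: the latest signature is 62 days after the earliest; the limit is 90 days. Within the window.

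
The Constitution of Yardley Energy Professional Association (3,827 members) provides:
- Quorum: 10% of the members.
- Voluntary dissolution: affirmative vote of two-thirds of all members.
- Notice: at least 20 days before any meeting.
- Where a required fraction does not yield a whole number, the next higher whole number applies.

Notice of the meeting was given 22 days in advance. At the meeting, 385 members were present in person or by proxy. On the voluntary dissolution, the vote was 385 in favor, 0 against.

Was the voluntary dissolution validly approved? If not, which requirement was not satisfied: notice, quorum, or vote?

Invalid — vote requirement not satisfied.

Notice: 22 days given; 20 required. Satisfied.
Quorum: 10% of 3,827 = 382.70, rounded up to 383; 385 present. Satisfied.
Vote: requires two-thirds of all members (3,827); 2/3 of 3827 = 2551.33, rounded up to 2552, so 2,552 needed; 385 in favor. Not satisfied.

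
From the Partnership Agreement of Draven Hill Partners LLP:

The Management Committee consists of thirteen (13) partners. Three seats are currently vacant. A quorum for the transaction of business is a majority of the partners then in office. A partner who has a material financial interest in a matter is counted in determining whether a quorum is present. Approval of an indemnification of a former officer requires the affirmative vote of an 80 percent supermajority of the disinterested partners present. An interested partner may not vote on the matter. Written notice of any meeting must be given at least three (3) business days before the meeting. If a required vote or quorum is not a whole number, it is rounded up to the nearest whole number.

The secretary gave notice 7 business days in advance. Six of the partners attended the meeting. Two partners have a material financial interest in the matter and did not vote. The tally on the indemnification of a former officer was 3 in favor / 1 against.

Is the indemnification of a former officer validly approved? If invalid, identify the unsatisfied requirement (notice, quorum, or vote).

Invalid — vote requirement not satisfied.

Notice: 7 business days given; 3 required (7 ≥ 3). Satisfied.
Quorum: 6 present (interested partners count toward quorum); quorum is 6. Satisfied.
Vote: the indemnification of a former officer requires four-fifths of the disinterested partners present (6 − 2 = 4). 4/5 of 4 = 3.20, rounded up to 4, so 4 affirmative votes are needed; 3 voted in favor. Not satisfied.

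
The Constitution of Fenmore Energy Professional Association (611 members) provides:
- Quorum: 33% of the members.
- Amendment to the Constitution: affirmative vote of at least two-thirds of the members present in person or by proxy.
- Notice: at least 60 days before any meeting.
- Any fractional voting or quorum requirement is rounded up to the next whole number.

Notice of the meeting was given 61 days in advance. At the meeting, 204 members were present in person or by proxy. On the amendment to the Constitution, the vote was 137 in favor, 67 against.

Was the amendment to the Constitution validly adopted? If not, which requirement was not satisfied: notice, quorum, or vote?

Valid — all requirements satisfied.

Notice: 61 days given; 60 required. Satisfied.
Quorum: 33% of 611 = 201.63, rounded up to 202; 204 present. Satisfied.
Vote: requires two-thirds of those present (204); 2/3 of 204 = 136, so 136 needed; 137 in favor. Satisfied.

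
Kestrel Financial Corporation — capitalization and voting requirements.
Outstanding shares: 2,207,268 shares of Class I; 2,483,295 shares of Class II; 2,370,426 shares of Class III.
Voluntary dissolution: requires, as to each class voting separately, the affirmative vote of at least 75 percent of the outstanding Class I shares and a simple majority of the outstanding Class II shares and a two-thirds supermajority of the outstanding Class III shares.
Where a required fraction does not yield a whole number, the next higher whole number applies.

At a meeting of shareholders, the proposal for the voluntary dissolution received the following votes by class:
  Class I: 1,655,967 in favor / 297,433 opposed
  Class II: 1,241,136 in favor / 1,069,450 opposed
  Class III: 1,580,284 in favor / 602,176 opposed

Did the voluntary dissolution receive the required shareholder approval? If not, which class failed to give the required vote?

Not approved — the Class II shares did not give the required vote.

Class I: 3/4 of 2207268 = 1655451; 1,655,451 required, 1,655,967 in favor — approved.
Class II: a majority of 2483295 is 1241648; 1,241,648 required, 1,241,136 in favor — not approved.
Class III: 2/3 of 2370426 = 1580284; 1,580,284 required, 1,580,284 in favor — approved.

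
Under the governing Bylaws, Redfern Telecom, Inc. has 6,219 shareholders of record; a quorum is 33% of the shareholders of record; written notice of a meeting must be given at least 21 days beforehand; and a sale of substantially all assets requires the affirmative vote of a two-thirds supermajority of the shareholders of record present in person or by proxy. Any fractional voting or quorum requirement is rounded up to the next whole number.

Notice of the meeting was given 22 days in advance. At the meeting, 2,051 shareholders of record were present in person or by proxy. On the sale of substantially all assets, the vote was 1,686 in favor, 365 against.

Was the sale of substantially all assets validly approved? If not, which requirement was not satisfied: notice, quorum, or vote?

Notice: 22 days given; 21 required. Satisfied.
Quorum: 33% of 6,219 = 2,052.27, rounded up to 2,053; 2,051 present. Not satisfied.
Vote: requires two-thirds of those present (2,051); 2/3 of 2051 = 1367.33, rounded up to 1368, so 1,368 needed; 1,686 in favor. Satisfied.

Invalid — quorum requirement not satisfied.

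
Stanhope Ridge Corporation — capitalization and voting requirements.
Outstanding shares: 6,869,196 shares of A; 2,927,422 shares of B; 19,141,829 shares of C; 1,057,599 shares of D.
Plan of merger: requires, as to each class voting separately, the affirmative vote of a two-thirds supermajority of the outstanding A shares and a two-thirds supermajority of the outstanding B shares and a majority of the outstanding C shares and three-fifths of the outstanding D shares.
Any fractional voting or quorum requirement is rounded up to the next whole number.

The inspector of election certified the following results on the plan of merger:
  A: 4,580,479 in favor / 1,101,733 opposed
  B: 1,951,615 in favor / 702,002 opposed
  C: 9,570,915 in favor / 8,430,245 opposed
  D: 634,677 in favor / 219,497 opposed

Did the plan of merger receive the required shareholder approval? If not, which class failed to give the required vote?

A: 2/3 of 6869196 = 4579464; 4,579,464 required, 4,580,479 in favor — approved.
B: 2/3 of 2927422 = 1951614.67, rounded up to 1951615; 1,951,615 required, 1,951,615 in favor — approved.
C: a majority of 19141829 is 9570915; 9,570,915 required, 9,570,915 in favor — approved.
D: 3/5 of 1057599 = 634559.40, rounded up to 634560; 634,560 required, 634,677 in favor — approved.

Approved — every class gave the required vote.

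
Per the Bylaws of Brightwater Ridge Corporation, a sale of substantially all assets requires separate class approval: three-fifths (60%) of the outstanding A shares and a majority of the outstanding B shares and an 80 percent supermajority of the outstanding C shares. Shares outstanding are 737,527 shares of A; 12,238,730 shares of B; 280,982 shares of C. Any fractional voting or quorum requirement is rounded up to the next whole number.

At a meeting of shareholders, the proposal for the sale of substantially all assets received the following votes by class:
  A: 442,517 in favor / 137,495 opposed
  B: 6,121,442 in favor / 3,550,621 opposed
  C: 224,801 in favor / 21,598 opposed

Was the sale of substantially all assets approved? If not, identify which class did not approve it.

A: 3/5 of 737527 = 442516.20, rounded up to 442517; 442,517 required, 442,517 in favor — approved.
B: a majority of 12238730 is 6119366; 6,119,366 required, 6,121,442 in favor — approved.
C: 4/5 of 280982 = 224785.60, rounded up to 224786; 224,786 required, 224,801 in favor — approved.

Approved — every class gave the required vote.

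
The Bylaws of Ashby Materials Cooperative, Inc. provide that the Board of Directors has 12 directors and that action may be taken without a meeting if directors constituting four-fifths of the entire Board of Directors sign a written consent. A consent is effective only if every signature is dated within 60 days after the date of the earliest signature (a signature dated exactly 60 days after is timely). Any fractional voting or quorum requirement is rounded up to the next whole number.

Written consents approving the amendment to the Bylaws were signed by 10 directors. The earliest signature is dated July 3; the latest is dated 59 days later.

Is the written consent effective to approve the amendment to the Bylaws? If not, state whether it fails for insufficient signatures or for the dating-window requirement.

Signatures required: four-fifths of 12 — 4/5 of 12 = 9.60, rounded up to 10, so 10 needed; 10 signed. Sufficient.
Dating window: the latest signature is 59 days after the earliest; the limit is 60 days. Within the window.

Effective — both the signature and dating-window requirements are satisfied.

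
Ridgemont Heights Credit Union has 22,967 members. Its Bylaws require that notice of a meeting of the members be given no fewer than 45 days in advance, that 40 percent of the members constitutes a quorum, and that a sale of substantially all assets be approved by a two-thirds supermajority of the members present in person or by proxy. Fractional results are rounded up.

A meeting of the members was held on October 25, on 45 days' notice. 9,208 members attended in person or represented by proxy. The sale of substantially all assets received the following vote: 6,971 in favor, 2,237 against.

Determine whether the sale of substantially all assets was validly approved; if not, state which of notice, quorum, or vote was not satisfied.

Notice: 45 days given; 45 required. Satisfied.
Quorum: 40% of 22,967 = 9,186.80, rounded up to 9,187; 9,208 present. Satisfied.
Vote: requires two-thirds of those present (9,208); 2/3 of 9208 = 6138.67, rounded up to 6139, so 6,139 needed; 6,971 in favor. Satisfied.

Valid — all requirements satisfied.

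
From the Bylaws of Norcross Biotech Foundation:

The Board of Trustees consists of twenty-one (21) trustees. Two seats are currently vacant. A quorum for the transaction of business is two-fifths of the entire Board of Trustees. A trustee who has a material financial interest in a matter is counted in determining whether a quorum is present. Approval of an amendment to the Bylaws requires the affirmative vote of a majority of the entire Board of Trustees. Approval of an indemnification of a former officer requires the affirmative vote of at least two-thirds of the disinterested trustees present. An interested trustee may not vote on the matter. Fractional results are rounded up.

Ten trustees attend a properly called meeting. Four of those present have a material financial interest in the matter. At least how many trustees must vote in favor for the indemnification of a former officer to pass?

4

The indemnification of a former officer requires two-thirds of the disinterested trustees present (10 − 4 = 6).
2/3 of 6 = 4.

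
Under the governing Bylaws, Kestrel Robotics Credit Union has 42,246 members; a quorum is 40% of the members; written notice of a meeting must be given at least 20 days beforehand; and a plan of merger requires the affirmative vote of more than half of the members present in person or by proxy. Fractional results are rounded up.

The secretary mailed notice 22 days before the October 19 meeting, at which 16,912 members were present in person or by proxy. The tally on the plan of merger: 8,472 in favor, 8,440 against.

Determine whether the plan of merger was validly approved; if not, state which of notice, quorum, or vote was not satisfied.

Notice: 22 days given; 20 required. Satisfied.
Quorum: 40% of 42,246 = 16,898.40, rounded up to 16,899; 16,912 present. Satisfied.
Vote: requires a majority of those present (16,912); a majority of 16912 is 8457, so 8,457 needed; 8,472 in favor. Satisfied.

Valid — all requirements satisfied.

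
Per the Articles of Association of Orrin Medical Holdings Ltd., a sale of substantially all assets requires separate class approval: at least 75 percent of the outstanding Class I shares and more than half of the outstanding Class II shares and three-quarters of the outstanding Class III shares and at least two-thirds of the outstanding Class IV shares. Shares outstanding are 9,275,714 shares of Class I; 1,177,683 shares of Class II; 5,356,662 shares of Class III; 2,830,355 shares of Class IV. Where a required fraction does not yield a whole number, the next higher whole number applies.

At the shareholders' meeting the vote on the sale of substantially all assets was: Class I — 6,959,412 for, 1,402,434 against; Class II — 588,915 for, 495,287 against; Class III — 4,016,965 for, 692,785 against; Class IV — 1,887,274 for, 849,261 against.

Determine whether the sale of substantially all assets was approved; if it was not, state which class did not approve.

Not approved — the Class III shares did not give the required vote.

Class I: 3/4 of 9275714 = 6956785.50, rounded up to 6956786; 6,956,786 required, 6,959,412 in favor — approved.
Class II: a majority of 1177683 is 588842; 588,842 required, 588,915 in favor — approved.
Class III: 3/4 of 5356662 = 4017496.50, rounded up to 4017497; 4,017,497 required, 4,016,965 in favor — not approved.
Class IV: 2/3 of 2830355 = 1886903.33, rounded up to 1886904; 1,886,904 required, 1,887,274 in favor — approved.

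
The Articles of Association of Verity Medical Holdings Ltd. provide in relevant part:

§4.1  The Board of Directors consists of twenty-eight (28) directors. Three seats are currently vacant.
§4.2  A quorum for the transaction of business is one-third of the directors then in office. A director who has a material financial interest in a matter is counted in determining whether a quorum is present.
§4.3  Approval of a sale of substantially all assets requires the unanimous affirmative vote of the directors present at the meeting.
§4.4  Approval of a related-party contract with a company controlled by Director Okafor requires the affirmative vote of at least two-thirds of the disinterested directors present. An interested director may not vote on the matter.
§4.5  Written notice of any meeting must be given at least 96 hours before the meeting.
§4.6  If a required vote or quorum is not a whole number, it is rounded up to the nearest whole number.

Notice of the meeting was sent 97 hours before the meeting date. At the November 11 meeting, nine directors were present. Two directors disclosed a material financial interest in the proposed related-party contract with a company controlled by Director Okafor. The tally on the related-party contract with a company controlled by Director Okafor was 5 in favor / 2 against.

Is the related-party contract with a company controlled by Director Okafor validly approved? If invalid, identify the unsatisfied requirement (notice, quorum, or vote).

Notice: 97 hours given; 96 required (97 ≥ 96). Satisfied.
Quorum: 9 present (interested directors count toward quorum); quorum is 9. Satisfied.
Vote: the related-party contract with a company controlled by Director Okafor requires two-thirds of the disinterested directors present (9 − 2 = 7). 2/3 of 7 = 4.67, rounded up to 5, so 5 affirmative votes are needed; 5 voted in favor. Satisfied.

Valid — all requirements satisfied.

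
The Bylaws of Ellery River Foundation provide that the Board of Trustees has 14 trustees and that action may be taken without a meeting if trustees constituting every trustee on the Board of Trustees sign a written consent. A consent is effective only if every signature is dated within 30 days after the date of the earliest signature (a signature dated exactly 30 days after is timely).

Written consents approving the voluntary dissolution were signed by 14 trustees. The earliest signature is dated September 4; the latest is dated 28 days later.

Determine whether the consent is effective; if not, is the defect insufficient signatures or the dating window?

Signatures required: every one of 14 — unanimous means all 14, so 14 needed; 14 signed. Sufficient.
Dating window: the latest signature is 28 days after the earliest; the limit is 30 days. Within the window.

Effective — both the signature and dating-window requirements are satisfied.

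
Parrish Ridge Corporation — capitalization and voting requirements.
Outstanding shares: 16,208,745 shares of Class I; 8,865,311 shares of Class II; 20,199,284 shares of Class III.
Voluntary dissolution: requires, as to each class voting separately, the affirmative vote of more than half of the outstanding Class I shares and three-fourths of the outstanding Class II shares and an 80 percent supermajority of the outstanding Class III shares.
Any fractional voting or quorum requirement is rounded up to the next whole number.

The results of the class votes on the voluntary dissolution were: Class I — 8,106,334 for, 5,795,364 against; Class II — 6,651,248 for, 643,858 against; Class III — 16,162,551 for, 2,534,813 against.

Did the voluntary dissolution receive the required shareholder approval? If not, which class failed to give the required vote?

Approved — every class gave the required vote.

Class I: a majority of 16208745 is 8104373; 8,104,373 required, 8,106,334 in favor — approved.
Class II: 3/4 of 8865311 = 6648983.25, rounded up to 6648984; 6,648,984 required, 6,651,248 in favor — approved.
Class III: 4/5 of 20199284 = 16159427.20, rounded up to 16159428; 16,159,428 required, 16,162,551 in favor — approved.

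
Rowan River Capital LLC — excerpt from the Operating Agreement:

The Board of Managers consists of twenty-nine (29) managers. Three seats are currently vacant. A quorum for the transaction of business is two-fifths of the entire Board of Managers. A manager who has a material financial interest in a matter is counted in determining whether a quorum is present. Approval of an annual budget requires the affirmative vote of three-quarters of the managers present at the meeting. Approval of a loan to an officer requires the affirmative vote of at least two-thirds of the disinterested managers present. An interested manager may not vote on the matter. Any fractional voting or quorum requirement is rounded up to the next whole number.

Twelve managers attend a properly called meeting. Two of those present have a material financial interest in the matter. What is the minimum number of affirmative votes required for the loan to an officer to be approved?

The loan to an officer requires two-thirds of the disinterested managers present (12 − 2 = 10).
2/3 of 10 = 6.67, rounded up to 7.

7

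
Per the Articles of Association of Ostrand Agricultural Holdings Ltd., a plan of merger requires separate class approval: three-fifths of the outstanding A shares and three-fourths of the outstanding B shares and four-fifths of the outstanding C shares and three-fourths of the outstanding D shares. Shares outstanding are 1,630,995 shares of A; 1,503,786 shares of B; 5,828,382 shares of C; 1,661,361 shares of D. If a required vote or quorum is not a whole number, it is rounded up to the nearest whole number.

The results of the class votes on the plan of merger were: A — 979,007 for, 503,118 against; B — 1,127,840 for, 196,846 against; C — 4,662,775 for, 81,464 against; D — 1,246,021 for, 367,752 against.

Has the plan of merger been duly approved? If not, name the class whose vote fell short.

Approved — every class gave the required vote.

A: 3/5 of 1630995 = 978597; 978,597 required, 979,007 in favor — approved.
B: 3/4 of 1503786 = 1127839.50, rounded up to 1127840; 1,127,840 required, 1,127,840 in favor — approved.
C: 4/5 of 5828382 = 4662705.60, rounded up to 4662706; 4,662,706 required, 4,662,775 in favor — approved.
D: 3/4 of 1661361 = 1246020.75, rounded up to 1246021; 1,246,021 required, 1,246,021 in favor — approved.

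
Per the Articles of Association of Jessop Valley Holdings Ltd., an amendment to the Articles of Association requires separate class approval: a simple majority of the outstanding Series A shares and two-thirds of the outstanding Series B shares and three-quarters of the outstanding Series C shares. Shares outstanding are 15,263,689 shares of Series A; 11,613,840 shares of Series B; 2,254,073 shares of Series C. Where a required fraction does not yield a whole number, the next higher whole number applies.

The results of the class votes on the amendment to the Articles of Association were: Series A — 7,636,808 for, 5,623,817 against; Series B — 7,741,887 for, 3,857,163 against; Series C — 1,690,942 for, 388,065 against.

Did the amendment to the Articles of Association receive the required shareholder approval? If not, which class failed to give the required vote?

Not approved — the Series B shares did not give the required vote.

Series A: a majority of 15263689 is 7631845; 7,631,845 required, 7,636,808 in favor — approved.
Series B: 2/3 of 11613840 = 7742560; 7,742,560 required, 7,741,887 in favor — not approved.
Series C: 3/4 of 2254073 = 1690554.75, rounded up to 1690555; 1,690,555 required, 1,690,942 in favor — approved.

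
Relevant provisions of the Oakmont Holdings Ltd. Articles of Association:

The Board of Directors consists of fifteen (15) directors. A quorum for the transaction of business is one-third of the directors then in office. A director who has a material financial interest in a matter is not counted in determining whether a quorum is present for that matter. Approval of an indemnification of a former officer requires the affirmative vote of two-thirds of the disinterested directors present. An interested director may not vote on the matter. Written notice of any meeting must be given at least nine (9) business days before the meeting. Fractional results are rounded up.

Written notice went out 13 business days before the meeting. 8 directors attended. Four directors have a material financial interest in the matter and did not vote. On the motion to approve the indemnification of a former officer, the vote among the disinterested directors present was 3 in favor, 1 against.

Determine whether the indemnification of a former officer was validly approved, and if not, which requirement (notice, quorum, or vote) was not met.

Notice: 13 business days given; 9 required (13 ≥ 9). Satisfied.
Quorum: 8 present, but the 4 interested directors do not count, leaving 4. Quorum is 5. Not satisfied.
Vote: the indemnification of a former officer requires two-thirds of the disinterested directors present (8 − 4 = 4). 2/3 of 4 = 2.67, rounded up to 3, so 3 affirmative votes are needed; 3 voted in favor. Satisfied. (Moot — without a quorum no business can be validly transacted.)

Invalid — quorum requirement not satisfied.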